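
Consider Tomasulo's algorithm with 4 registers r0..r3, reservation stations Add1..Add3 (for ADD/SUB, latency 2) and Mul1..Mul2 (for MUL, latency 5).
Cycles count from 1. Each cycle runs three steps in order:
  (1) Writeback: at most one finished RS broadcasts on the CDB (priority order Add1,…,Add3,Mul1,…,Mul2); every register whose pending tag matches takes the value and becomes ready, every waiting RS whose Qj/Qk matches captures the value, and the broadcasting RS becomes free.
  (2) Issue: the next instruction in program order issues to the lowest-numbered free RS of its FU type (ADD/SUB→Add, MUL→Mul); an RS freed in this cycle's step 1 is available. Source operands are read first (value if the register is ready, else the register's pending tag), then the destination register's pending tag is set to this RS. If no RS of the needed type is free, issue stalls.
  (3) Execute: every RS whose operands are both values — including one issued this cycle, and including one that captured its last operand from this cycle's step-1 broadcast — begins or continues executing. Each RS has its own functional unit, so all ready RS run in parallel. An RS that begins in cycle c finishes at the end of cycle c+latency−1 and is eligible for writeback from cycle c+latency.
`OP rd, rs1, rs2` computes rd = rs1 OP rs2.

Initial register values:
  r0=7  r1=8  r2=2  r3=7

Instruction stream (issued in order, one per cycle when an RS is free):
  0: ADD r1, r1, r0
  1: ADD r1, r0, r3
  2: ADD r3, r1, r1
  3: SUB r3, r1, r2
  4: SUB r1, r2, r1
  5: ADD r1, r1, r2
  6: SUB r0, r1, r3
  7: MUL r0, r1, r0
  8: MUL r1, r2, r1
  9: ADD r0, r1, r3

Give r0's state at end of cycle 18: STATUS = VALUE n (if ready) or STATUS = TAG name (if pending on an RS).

STATUS = VALUE -8

c1: issue ADD r1<-Add1 | r0:7,r1:Add1,r2:2,r3:7
c2: issue ADD r1<-Add2 | r0:7,r1:Add2,r2:2,r3:7
c3: CDB Add1=15; issue ADD r3<-Add1 | r0:7,r1:Add2,r2:2,r3:Add1
c4: CDB Add2=14; issue SUB r3<-Add2 | r0:7,r1:14,r2:2,r3:Add2
c5: issue SUB r1<-Add3 | r0:7,r1:Add3,r2:2,r3:Add2
c6: CDB Add1=28; issue ADD r1<-Add1 | r0:7,r1:Add1,r2:2,r3:Add2
c7: CDB Add2=12; issue SUB r0<-Add2 | r0:Add2,r1:Add1,r2:2,r3:12
c8: CDB Add3=-12; issue MUL r0<-Mul1 | r0:Mul1,r1:Add1,r2:2,r3:12
c9: issue MUL r1<-Mul2 | r0:Mul1,r1:Mul2,r2:2,r3:12
c10: CDB Add1=-10; issue ADD r0<-Add1 | r0:Add1,r1:Mul2,r2:2,r3:12
c11: - | r0:Add1,r1:Mul2,r2:2,r3:12
c12: CDB Add2=-22 | r0:Add1,r1:Mul2,r2:2,r3:12
c13: - | r0:Add1,r1:Mul2,r2:2,r3:12
c14: - | r0:Add1,r1:Mul2,r2:2,r3:12
c15: CDB Mul2=-20 | r0:Add1,r1:-20,r2:2,r3:12
c16: - | r0:Add1,r1:-20,r2:2,r3:12
c17: CDB Add1=-8 | r0:-8,r1:-20,r2:2,r3:12
c18: CDB Mul1=220 | r0:-8,r1:-20,r2:2,r3:12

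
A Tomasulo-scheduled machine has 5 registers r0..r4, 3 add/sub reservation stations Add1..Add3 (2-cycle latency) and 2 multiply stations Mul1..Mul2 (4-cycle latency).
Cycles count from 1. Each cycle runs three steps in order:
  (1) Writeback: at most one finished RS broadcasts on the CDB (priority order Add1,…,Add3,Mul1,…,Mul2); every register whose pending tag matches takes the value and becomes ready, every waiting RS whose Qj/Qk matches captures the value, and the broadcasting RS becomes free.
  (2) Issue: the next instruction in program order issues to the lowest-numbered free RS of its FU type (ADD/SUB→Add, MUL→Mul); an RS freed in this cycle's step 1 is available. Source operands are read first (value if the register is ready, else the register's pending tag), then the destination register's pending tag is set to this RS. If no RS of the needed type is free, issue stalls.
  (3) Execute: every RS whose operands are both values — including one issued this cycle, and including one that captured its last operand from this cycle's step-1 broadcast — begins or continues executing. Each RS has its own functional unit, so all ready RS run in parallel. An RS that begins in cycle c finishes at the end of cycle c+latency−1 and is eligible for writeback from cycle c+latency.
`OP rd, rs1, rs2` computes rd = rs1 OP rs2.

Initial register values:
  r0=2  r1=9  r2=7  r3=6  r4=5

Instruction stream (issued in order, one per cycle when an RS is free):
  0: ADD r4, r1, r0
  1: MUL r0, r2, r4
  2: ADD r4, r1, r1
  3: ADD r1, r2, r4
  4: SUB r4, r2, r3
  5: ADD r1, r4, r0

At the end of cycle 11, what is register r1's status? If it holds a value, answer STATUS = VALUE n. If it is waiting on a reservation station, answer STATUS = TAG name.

cycle 1: issue ADD r4<-Add1 // r0:2,r1:9,r2:7,r3:6,r4:Add1
cycle 2: issue MUL r0<-Mul1 // r0:Mul1,r1:9,r2:7,r3:6,r4:Add1
cycle 3: CDB Add1=11; issue ADD r4<-Add1 // r0:Mul1,r1:9,r2:7,r3:6,r4:Add1
cycle 4: issue ADD r1<-Add2 // r0:Mul1,r1:Add2,r2:7,r3:6,r4:Add1
cycle 5: CDB Add1=18; issue SUB r4<-Add1 // r0:Mul1,r1:Add2,r2:7,r3:6,r4:Add1
cycle 6: issue ADD r1<-Add3 // r0:Mul1,r1:Add3,r2:7,r3:6,r4:Add1
cycle 7: CDB Add1=1 // r0:Mul1,r1:Add3,r2:7,r3:6,r4:1
cycle 8: CDB Add2=25 // r0:Mul1,r1:Add3,r2:7,r3:6,r4:1
cycle 9: CDB Mul1=77 // r0:77,r1:Add3,r2:7,r3:6,r4:1
cycle 10: - // r0:77,r1:Add3,r2:7,r3:6,r4:1
cycle 11: CDB Add3=78 // r0:77,r1:78,r2:7,r3:6,r4:1

STATUS = VALUE 78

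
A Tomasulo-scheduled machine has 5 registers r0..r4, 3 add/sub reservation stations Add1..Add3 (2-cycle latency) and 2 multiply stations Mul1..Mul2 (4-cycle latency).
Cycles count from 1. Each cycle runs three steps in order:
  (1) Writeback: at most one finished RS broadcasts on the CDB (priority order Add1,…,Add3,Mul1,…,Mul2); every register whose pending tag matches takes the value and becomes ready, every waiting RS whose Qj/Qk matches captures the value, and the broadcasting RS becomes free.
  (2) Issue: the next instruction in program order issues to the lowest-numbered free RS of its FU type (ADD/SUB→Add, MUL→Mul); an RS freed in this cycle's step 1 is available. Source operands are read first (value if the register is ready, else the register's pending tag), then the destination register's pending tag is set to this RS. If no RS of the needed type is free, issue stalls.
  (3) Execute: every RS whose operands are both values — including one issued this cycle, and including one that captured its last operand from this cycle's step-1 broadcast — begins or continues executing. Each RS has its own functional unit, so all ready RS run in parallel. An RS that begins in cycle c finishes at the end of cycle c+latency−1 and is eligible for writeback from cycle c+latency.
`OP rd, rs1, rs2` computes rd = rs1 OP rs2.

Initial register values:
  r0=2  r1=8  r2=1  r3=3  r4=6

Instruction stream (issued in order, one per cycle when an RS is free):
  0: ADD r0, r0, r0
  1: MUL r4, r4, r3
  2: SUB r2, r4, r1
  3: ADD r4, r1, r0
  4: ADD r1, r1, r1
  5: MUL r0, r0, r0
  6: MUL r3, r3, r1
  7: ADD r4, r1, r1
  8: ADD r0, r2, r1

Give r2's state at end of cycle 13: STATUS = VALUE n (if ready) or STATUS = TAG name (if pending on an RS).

STATUS = VALUE 10

cycle 1: issue ADD r0<-Add1 // r0:Add1,r1:8,r2:1,r3:3,r4:6
cycle 2: issue MUL r4<-Mul1 // r0:Add1,r1:8,r2:1,r3:3,r4:Mul1
cycle 3: CDB Add1=4; issue SUB r2<-Add1 // r0:4,r1:8,r2:Add1,r3:3,r4:Mul1
cycle 4: issue ADD r4<-Add2 // r0:4,r1:8,r2:Add1,r3:3,r4:Add2
cycle 5: issue ADD r1<-Add3 // r0:4,r1:Add3,r2:Add1,r3:3,r4:Add2
cycle 6: CDB Add2=12; issue MUL r0<-Mul2 // r0:Mul2,r1:Add3,r2:Add1,r3:3,r4:12
cycle 7: CDB Add3=16; stall // r0:Mul2,r1:16,r2:Add1,r3:3,r4:12
cycle 8: CDB Mul1=18; issue MUL r3<-Mul1 // r0:Mul2,r1:16,r2:Add1,r3:Mul1,r4:12
cycle 9: issue ADD r4<-Add2 // r0:Mul2,r1:16,r2:Add1,r3:Mul1,r4:Add2
cycle 10: CDB Add1=10; issue ADD r0<-Add1 // r0:Add1,r1:16,r2:10,r3:Mul1,r4:Add2
cycle 11: CDB Add2=32 // r0:Add1,r1:16,r2:10,r3:Mul1,r4:32
cycle 12: CDB Add1=26 // r0:26,r1:16,r2:10,r3:Mul1,r4:32
cycle 13: CDB Mul1=48 // r0:26,r1:16,r2:10,r3:48,r4:32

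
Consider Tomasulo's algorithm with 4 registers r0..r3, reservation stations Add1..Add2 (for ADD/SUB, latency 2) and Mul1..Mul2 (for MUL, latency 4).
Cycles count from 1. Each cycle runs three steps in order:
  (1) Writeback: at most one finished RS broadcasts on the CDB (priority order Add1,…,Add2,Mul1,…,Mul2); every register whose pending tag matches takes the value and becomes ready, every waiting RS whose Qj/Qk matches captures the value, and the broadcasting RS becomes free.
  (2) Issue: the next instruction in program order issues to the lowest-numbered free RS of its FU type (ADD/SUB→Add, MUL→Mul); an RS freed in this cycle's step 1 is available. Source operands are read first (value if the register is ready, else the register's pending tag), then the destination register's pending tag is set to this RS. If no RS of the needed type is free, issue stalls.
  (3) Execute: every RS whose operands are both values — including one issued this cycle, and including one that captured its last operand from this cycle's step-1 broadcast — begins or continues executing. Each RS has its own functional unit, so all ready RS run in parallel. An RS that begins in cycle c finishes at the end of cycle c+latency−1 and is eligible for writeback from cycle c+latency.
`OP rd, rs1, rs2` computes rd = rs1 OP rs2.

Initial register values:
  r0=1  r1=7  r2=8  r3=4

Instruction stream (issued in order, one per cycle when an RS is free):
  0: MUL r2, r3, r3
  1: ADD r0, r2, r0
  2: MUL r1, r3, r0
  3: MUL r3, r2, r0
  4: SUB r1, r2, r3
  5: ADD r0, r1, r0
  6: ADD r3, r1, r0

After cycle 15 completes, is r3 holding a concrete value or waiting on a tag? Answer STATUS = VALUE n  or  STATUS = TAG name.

STATUS = TAG Add2

  c1: issue MUL r2<-Mul1  regs: r0:1,r1:7,r2:Mul1,r3:4
  c2: issue ADD r0<-Add1  regs: r0:Add1,r1:7,r2:Mul1,r3:4
  c3: issue MUL r1<-Mul2  regs: r0:Add1,r1:Mul2,r2:Mul1,r3:4
  c4: stall  regs: r0:Add1,r1:Mul2,r2:Mul1,r3:4
  c5: CDB Mul1=16; issue MUL r3<-Mul1  regs: r0:Add1,r1:Mul2,r2:16,r3:Mul1
  c6: issue SUB r1<-Add2  regs: r0:Add1,r1:Add2,r2:16,r3:Mul1
  c7: CDB Add1=17; issue ADD r0<-Add1  regs: r0:Add1,r1:Add2,r2:16,r3:Mul1
  c8: stall  regs: r0:Add1,r1:Add2,r2:16,r3:Mul1
  c9: stall  regs: r0:Add1,r1:Add2,r2:16,r3:Mul1
  c10: stall  regs: r0:Add1,r1:Add2,r2:16,r3:Mul1
  c11: CDB Mul1=272; stall  regs: r0:Add1,r1:Add2,r2:16,r3:272
  c12: CDB Mul2=68; stall  regs: r0:Add1,r1:Add2,r2:16,r3:272
  c13: CDB Add2=-256; issue ADD r3<-Add2  regs: r0:Add1,r1:-256,r2:16,r3:Add2
  c14: -  regs: r0:Add1,r1:-256,r2:16,r3:Add2
  c15: CDB Add1=-239  regs: r0:-239,r1:-256,r2:16,r3:Add2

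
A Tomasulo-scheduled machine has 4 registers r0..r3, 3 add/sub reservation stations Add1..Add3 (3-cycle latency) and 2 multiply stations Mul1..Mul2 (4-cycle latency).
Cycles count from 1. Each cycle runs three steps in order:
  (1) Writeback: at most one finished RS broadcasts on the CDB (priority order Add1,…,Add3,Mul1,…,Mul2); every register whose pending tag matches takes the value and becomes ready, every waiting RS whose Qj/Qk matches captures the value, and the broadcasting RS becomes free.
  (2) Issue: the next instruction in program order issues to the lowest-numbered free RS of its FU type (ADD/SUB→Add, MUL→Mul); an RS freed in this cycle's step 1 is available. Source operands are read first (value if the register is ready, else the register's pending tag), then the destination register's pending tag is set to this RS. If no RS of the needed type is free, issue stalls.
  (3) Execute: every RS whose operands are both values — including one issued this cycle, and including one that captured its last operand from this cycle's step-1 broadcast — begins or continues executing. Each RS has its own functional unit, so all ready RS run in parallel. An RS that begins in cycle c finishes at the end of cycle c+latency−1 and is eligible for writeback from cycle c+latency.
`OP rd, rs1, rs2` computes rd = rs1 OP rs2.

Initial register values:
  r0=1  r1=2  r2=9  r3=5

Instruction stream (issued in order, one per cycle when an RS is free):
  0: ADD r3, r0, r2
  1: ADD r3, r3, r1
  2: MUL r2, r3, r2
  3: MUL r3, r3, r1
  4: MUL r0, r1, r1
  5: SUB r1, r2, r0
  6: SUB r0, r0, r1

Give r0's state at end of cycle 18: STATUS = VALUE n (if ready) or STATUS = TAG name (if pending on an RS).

STATUS = TAG Add2

c1: issue ADD r3<-Add1 | r0:1,r1:2,r2:9,r3:Add1
c2: issue ADD r3<-Add2 | r0:1,r1:2,r2:9,r3:Add2
c3: issue MUL r2<-Mul1 | r0:1,r1:2,r2:Mul1,r3:Add2
c4: CDB Add1=10; issue MUL r3<-Mul2 | r0:1,r1:2,r2:Mul1,r3:Mul2
c5: stall | r0:1,r1:2,r2:Mul1,r3:Mul2
c6: stall | r0:1,r1:2,r2:Mul1,r3:Mul2
c7: CDB Add2=12; stall | r0:1,r1:2,r2:Mul1,r3:Mul2
c8: stall | r0:1,r1:2,r2:Mul1,r3:Mul2
c9: stall | r0:1,r1:2,r2:Mul1,r3:Mul2
c10: stall | r0:1,r1:2,r2:Mul1,r3:Mul2
c11: CDB Mul1=108; issue MUL r0<-Mul1 | r0:Mul1,r1:2,r2:108,r3:Mul2
c12: CDB Mul2=24; issue SUB r1<-Add1 | r0:Mul1,r1:Add1,r2:108,r3:24
c13: issue SUB r0<-Add2 | r0:Add2,r1:Add1,r2:108,r3:24
c14: - | r0:Add2,r1:Add1,r2:108,r3:24
c15: CDB Mul1=4 | r0:Add2,r1:Add1,r2:108,r3:24
c16: - | r0:Add2,r1:Add1,r2:108,r3:24
c17: - | r0:Add2,r1:Add1,r2:108,r3:24
c18: CDB Add1=104 | r0:Add2,r1:104,r2:108,r3:24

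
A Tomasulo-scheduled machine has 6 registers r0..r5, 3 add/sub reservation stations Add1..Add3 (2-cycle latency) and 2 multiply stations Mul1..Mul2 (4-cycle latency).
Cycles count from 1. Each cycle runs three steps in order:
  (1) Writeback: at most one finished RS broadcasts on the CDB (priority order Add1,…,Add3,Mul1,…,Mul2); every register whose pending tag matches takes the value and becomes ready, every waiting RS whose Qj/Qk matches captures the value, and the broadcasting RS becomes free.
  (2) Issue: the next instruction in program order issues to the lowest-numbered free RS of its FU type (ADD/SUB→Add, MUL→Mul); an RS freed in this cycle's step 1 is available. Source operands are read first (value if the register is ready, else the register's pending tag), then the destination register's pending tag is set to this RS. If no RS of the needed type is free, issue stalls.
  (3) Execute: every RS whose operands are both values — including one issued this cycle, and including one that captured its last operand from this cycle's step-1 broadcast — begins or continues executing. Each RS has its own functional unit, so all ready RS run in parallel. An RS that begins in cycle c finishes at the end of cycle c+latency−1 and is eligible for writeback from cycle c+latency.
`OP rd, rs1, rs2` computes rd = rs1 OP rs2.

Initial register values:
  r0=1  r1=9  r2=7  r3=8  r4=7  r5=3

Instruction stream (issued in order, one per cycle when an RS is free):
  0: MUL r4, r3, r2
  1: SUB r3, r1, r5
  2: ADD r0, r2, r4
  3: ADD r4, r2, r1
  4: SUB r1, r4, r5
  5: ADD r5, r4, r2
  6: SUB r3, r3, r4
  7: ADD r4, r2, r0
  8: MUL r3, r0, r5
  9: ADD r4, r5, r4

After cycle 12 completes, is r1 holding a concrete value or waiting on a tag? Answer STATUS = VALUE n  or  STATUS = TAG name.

STATUS = VALUE 13

  c1: issue MUL r4<-Mul1  regs: r0:1,r1:9,r2:7,r3:8,r4:Mul1,r5:3
  c2: issue SUB r3<-Add1  regs: r0:1,r1:9,r2:7,r3:Add1,r4:Mul1,r5:3
  c3: issue ADD r0<-Add2  regs: r0:Add2,r1:9,r2:7,r3:Add1,r4:Mul1,r5:3
  c4: CDB Add1=6; issue ADD r4<-Add1  regs: r0:Add2,r1:9,r2:7,r3:6,r4:Add1,r5:3
  c5: CDB Mul1=56; issue SUB r1<-Add3  regs: r0:Add2,r1:Add3,r2:7,r3:6,r4:Add1,r5:3
  c6: CDB Add1=16; issue ADD r5<-Add1  regs: r0:Add2,r1:Add3,r2:7,r3:6,r4:16,r5:Add1
  c7: CDB Add2=63; issue SUB r3<-Add2  regs: r0:63,r1:Add3,r2:7,r3:Add2,r4:16,r5:Add1
  c8: CDB Add1=23; issue ADD r4<-Add1  regs: r0:63,r1:Add3,r2:7,r3:Add2,r4:Add1,r5:23
  c9: CDB Add2=-10; issue MUL r3<-Mul1  regs: r0:63,r1:Add3,r2:7,r3:Mul1,r4:Add1,r5:23
  c10: CDB Add1=70; issue ADD r4<-Add1  regs: r0:63,r1:Add3,r2:7,r3:Mul1,r4:Add1,r5:23
  c11: CDB Add3=13  regs: r0:63,r1:13,r2:7,r3:Mul1,r4:Add1,r5:23
  c12: CDB Add1=93  regs: r0:63,r1:13,r2:7,r3:Mul1,r4:93,r5:23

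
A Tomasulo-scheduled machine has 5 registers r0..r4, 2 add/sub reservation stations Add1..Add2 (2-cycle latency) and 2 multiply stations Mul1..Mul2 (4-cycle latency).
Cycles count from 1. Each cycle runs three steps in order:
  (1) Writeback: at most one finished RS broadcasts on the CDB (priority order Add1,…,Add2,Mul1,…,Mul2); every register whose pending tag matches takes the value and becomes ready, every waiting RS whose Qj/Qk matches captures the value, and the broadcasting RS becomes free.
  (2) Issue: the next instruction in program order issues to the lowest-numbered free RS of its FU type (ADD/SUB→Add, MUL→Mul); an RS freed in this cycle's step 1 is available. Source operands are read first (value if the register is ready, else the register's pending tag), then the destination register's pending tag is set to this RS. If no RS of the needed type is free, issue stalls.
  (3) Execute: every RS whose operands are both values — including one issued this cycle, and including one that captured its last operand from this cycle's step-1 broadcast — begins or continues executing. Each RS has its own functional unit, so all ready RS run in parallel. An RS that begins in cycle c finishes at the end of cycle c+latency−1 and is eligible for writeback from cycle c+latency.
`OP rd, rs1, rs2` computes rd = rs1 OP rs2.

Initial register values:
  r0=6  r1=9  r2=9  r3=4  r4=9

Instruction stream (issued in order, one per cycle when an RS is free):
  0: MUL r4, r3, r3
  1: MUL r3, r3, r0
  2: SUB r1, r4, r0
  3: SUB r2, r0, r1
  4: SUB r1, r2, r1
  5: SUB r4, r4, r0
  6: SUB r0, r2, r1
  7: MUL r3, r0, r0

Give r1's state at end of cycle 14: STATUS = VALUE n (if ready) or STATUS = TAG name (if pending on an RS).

STATUS = VALUE -14

cycle 1: issue MUL r4<-Mul1 // r0:6,r1:9,r2:9,r3:4,r4:Mul1
cycle 2: issue MUL r3<-Mul2 // r0:6,r1:9,r2:9,r3:Mul2,r4:Mul1
cycle 3: issue SUB r1<-Add1 // r0:6,r1:Add1,r2:9,r3:Mul2,r4:Mul1
cycle 4: issue SUB r2<-Add2 // r0:6,r1:Add1,r2:Add2,r3:Mul2,r4:Mul1
cycle 5: CDB Mul1=16; stall // r0:6,r1:Add1,r2:Add2,r3:Mul2,r4:16
cycle 6: CDB Mul2=24; stall // r0:6,r1:Add1,r2:Add2,r3:24,r4:16
cycle 7: CDB Add1=10; issue SUB r1<-Add1 // r0:6,r1:Add1,r2:Add2,r3:24,r4:16
cycle 8: stall // r0:6,r1:Add1,r2:Add2,r3:24,r4:16
cycle 9: CDB Add2=-4; issue SUB r4<-Add2 // r0:6,r1:Add1,r2:-4,r3:24,r4:Add2
cycle 10: stall // r0:6,r1:Add1,r2:-4,r3:24,r4:Add2
cycle 11: CDB Add1=-14; issue SUB r0<-Add1 // r0:Add1,r1:-14,r2:-4,r3:24,r4:Add2
cycle 12: CDB Add2=10; issue MUL r3<-Mul1 // r0:Add1,r1:-14,r2:-4,r3:Mul1,r4:10
cycle 13: CDB Add1=10 // r0:10,r1:-14,r2:-4,r3:Mul1,r4:10
cycle 14: - // r0:10,r1:-14,r2:-4,r3:Mul1,r4:10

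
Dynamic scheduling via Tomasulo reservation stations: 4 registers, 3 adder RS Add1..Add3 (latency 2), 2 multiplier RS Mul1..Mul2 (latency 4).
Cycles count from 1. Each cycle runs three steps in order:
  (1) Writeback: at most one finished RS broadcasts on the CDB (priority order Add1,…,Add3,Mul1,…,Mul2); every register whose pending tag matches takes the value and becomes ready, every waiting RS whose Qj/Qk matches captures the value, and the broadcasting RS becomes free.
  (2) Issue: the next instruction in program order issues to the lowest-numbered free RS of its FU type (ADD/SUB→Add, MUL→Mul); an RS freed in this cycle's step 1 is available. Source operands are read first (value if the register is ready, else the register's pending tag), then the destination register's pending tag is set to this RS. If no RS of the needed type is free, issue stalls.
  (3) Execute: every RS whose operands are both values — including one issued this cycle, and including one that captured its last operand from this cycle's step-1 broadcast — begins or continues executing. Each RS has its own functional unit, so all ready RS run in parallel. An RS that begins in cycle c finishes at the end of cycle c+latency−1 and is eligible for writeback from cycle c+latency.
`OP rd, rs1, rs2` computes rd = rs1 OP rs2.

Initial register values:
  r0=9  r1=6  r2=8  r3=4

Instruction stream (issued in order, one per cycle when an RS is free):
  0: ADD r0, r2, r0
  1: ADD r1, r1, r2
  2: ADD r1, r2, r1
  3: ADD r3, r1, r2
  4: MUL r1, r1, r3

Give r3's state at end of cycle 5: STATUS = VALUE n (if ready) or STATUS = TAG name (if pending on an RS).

  c1: issue ADD r0<-Add1  regs: r0:Add1,r1:6,r2:8,r3:4
  c2: issue ADD r1<-Add2  regs: r0:Add1,r1:Add2,r2:8,r3:4
  c3: CDB Add1=17; issue ADD r1<-Add1  regs: r0:17,r1:Add1,r2:8,r3:4
  c4: CDB Add2=14; issue ADD r3<-Add2  regs: r0:17,r1:Add1,r2:8,r3:Add2
  c5: issue MUL r1<-Mul1  regs: r0:17,r1:Mul1,r2:8,r3:Add2

STATUS = TAG Add2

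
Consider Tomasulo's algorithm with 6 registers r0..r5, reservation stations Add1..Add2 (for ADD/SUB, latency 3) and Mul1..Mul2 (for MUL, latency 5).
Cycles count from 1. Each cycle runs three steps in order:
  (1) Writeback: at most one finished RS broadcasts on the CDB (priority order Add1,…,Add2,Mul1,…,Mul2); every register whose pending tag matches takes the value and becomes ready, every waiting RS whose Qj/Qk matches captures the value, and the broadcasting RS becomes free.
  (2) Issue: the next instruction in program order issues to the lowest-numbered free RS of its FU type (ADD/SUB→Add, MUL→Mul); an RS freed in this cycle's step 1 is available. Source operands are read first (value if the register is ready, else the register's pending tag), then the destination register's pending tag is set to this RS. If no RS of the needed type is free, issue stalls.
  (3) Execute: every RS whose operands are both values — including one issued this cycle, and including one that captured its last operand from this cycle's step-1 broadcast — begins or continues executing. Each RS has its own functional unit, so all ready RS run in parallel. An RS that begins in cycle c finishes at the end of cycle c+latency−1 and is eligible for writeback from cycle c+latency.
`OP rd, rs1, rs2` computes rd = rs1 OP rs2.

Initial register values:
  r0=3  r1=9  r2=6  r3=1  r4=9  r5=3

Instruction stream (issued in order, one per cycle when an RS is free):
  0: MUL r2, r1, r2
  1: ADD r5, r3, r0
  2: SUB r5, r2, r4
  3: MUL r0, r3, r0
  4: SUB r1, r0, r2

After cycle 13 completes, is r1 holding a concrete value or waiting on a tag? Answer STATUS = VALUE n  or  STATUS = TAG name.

STATUS = VALUE -51

c1: issue MUL r2<-Mul1 | r0:3,r1:9,r2:Mul1,r3:1,r4:9,r5:3
c2: issue ADD r5<-Add1 | r0:3,r1:9,r2:Mul1,r3:1,r4:9,r5:Add1
c3: issue SUB r5<-Add2 | r0:3,r1:9,r2:Mul1,r3:1,r4:9,r5:Add2
c4: issue MUL r0<-Mul2 | r0:Mul2,r1:9,r2:Mul1,r3:1,r4:9,r5:Add2
c5: CDB Add1=4; issue SUB r1<-Add1 | r0:Mul2,r1:Add1,r2:Mul1,r3:1,r4:9,r5:Add2
c6: CDB Mul1=54 | r0:Mul2,r1:Add1,r2:54,r3:1,r4:9,r5:Add2
c7: - | r0:Mul2,r1:Add1,r2:54,r3:1,r4:9,r5:Add2
c8: - | r0:Mul2,r1:Add1,r2:54,r3:1,r4:9,r5:Add2
c9: CDB Add2=45 | r0:Mul2,r1:Add1,r2:54,r3:1,r4:9,r5:45
c10: CDB Mul2=3 | r0:3,r1:Add1,r2:54,r3:1,r4:9,r5:45
c11: - | r0:3,r1:Add1,r2:54,r3:1,r4:9,r5:45
c12: - | r0:3,r1:Add1,r2:54,r3:1,r4:9,r5:45
c13: CDB Add1=-51 | r0:3,r1:-51,r2:54,r3:1,r4:9,r5:45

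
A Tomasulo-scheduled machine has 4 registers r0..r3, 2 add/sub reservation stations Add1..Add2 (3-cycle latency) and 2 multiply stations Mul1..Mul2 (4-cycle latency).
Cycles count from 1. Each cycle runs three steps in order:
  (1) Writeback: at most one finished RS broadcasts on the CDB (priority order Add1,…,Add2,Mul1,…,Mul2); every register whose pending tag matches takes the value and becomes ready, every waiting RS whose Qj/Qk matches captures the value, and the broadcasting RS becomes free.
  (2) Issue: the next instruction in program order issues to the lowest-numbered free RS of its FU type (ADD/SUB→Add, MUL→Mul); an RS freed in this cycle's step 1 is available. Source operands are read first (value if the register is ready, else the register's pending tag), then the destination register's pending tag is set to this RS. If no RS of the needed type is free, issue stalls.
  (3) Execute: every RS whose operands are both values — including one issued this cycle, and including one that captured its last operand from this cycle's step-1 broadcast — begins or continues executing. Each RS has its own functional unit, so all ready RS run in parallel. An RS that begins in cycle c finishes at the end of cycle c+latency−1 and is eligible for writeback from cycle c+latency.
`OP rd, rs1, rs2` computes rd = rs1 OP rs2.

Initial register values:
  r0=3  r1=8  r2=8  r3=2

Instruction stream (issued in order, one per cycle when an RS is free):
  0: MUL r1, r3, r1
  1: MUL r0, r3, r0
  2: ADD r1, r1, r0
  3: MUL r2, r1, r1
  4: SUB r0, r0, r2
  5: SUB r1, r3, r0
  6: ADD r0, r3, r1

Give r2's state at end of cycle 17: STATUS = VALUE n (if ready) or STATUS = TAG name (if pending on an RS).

STATUS = VALUE 484

cycle 1: issue MUL r1<-Mul1 // r0:3,r1:Mul1,r2:8,r3:2
cycle 2: issue MUL r0<-Mul2 // r0:Mul2,r1:Mul1,r2:8,r3:2
cycle 3: issue ADD r1<-Add1 // r0:Mul2,r1:Add1,r2:8,r3:2
cycle 4: stall // r0:Mul2,r1:Add1,r2:8,r3:2
cycle 5: CDB Mul1=16; issue MUL r2<-Mul1 // r0:Mul2,r1:Add1,r2:Mul1,r3:2
cycle 6: CDB Mul2=6; issue SUB r0<-Add2 // r0:Add2,r1:Add1,r2:Mul1,r3:2
cycle 7: stall // r0:Add2,r1:Add1,r2:Mul1,r3:2
cycle 8: stall // r0:Add2,r1:Add1,r2:Mul1,r3:2
cycle 9: CDB Add1=22; issue SUB r1<-Add1 // r0:Add2,r1:Add1,r2:Mul1,r3:2
cycle 10: stall // r0:Add2,r1:Add1,r2:Mul1,r3:2
cycle 11: stall // r0:Add2,r1:Add1,r2:Mul1,r3:2
cycle 12: stall // r0:Add2,r1:Add1,r2:Mul1,r3:2
cycle 13: CDB Mul1=484; stall // r0:Add2,r1:Add1,r2:484,r3:2
cycle 14: stall // r0:Add2,r1:Add1,r2:484,r3:2
cycle 15: stall // r0:Add2,r1:Add1,r2:484,r3:2
cycle 16: CDB Add2=-478; issue ADD r0<-Add2 // r0:Add2,r1:Add1,r2:484,r3:2
cycle 17: - // r0:Add2,r1:Add1,r2:484,r3:2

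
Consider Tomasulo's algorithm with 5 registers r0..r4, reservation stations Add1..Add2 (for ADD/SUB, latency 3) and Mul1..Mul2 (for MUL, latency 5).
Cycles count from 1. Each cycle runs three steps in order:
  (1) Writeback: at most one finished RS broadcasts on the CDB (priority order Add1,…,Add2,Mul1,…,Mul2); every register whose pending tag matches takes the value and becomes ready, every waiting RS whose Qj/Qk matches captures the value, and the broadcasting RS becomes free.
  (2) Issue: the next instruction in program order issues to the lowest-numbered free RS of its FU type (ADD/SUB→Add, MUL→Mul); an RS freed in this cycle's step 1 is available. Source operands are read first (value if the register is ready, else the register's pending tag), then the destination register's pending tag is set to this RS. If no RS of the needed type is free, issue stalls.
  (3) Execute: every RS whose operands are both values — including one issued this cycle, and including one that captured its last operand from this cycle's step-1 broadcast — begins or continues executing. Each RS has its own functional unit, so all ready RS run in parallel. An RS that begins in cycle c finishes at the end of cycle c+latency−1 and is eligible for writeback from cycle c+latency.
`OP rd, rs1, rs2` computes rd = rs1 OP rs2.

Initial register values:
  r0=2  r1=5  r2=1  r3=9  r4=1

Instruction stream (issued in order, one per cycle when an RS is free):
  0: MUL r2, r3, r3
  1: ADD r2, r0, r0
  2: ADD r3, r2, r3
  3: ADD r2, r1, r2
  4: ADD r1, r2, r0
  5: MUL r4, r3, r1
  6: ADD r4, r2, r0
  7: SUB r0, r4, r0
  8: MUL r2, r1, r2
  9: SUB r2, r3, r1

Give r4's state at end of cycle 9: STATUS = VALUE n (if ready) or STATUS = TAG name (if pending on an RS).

STATUS = TAG Mul1

cycle 1: issue MUL r2<-Mul1 // r0:2,r1:5,r2:Mul1,r3:9,r4:1
cycle 2: issue ADD r2<-Add1 // r0:2,r1:5,r2:Add1,r3:9,r4:1
cycle 3: issue ADD r3<-Add2 // r0:2,r1:5,r2:Add1,r3:Add2,r4:1
cycle 4: stall // r0:2,r1:5,r2:Add1,r3:Add2,r4:1
cycle 5: CDB Add1=4; issue ADD r2<-Add1 // r0:2,r1:5,r2:Add1,r3:Add2,r4:1
cycle 6: CDB Mul1=81; stall // r0:2,r1:5,r2:Add1,r3:Add2,r4:1
cycle 7: stall // r0:2,r1:5,r2:Add1,r3:Add2,r4:1
cycle 8: CDB Add1=9; issue ADD r1<-Add1 // r0:2,r1:Add1,r2:9,r3:Add2,r4:1
cycle 9: CDB Add2=13; issue MUL r4<-Mul1 // r0:2,r1:Add1,r2:9,r3:13,r4:Mul1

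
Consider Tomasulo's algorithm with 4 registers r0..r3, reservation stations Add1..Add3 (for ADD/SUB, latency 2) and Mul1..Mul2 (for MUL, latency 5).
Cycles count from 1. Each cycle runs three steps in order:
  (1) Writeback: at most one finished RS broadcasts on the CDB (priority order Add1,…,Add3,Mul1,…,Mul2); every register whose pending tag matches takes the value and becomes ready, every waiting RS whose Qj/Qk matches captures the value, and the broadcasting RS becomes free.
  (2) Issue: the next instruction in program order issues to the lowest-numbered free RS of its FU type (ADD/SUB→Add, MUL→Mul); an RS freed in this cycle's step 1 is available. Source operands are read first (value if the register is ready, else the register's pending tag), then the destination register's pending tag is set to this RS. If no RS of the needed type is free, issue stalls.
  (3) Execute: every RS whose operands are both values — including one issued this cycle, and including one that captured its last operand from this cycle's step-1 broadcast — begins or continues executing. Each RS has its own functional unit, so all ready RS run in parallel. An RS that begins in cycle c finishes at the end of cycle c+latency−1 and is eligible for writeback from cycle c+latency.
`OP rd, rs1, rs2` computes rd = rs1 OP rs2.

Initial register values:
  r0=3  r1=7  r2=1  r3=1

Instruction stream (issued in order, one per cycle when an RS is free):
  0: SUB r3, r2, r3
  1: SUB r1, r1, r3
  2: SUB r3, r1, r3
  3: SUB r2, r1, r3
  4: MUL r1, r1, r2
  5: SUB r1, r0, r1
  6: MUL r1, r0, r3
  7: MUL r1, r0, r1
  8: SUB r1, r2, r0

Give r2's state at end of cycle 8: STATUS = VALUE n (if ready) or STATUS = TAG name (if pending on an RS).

  c1: issue SUB r3<-Add1  regs: r0:3,r1:7,r2:1,r3:Add1
  c2: issue SUB r1<-Add2  regs: r0:3,r1:Add2,r2:1,r3:Add1
  c3: CDB Add1=0; issue SUB r3<-Add1  regs: r0:3,r1:Add2,r2:1,r3:Add1
  c4: issue SUB r2<-Add3  regs: r0:3,r1:Add2,r2:Add3,r3:Add1
  c5: CDB Add2=7; issue MUL r1<-Mul1  regs: r0:3,r1:Mul1,r2:Add3,r3:Add1
  c6: issue SUB r1<-Add2  regs: r0:3,r1:Add2,r2:Add3,r3:Add1
  c7: CDB Add1=7; issue MUL r1<-Mul2  regs: r0:3,r1:Mul2,r2:Add3,r3:7
  c8: stall  regs: r0:3,r1:Mul2,r2:Add3,r3:7

STATUS = TAG Add3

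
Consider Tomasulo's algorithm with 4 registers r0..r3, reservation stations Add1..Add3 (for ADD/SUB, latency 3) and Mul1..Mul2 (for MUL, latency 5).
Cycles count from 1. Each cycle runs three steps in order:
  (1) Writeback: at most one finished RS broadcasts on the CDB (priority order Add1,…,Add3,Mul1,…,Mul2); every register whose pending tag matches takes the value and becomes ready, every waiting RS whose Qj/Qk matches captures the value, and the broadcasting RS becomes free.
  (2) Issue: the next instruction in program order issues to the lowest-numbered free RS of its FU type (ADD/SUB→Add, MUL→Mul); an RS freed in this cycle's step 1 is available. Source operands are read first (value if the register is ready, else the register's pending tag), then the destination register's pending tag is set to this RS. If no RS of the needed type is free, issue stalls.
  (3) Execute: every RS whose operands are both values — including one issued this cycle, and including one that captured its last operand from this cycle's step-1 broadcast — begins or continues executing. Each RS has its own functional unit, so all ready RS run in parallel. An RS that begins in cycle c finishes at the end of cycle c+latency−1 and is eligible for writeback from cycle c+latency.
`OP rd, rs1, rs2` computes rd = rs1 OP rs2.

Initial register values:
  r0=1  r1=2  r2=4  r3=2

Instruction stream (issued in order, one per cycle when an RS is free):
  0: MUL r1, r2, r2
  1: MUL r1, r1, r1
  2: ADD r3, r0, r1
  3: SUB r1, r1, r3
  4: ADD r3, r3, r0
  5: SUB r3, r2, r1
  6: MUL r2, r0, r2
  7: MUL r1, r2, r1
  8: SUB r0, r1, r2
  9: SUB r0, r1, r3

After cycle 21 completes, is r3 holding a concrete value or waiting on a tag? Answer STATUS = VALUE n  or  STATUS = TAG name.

STATUS = VALUE 5

c1: issue MUL r1<-Mul1 | r0:1,r1:Mul1,r2:4,r3:2
c2: issue MUL r1<-Mul2 | r0:1,r1:Mul2,r2:4,r3:2
c3: issue ADD r3<-Add1 | r0:1,r1:Mul2,r2:4,r3:Add1
c4: issue SUB r1<-Add2 | r0:1,r1:Add2,r2:4,r3:Add1
c5: issue ADD r3<-Add3 | r0:1,r1:Add2,r2:4,r3:Add3
c6: CDB Mul1=16; stall | r0:1,r1:Add2,r2:4,r3:Add3
c7: stall | r0:1,r1:Add2,r2:4,r3:Add3
c8: stall | r0:1,r1:Add2,r2:4,r3:Add3
c9: stall | r0:1,r1:Add2,r2:4,r3:Add3
c10: stall | r0:1,r1:Add2,r2:4,r3:Add3
c11: CDB Mul2=256; stall | r0:1,r1:Add2,r2:4,r3:Add3
c12: stall | r0:1,r1:Add2,r2:4,r3:Add3
c13: stall | r0:1,r1:Add2,r2:4,r3:Add3
c14: CDB Add1=257; issue SUB r3<-Add1 | r0:1,r1:Add2,r2:4,r3:Add1
c15: issue MUL r2<-Mul1 | r0:1,r1:Add2,r2:Mul1,r3:Add1
c16: issue MUL r1<-Mul2 | r0:1,r1:Mul2,r2:Mul1,r3:Add1
c17: CDB Add2=-1; issue SUB r0<-Add2 | r0:Add2,r1:Mul2,r2:Mul1,r3:Add1
c18: CDB Add3=258; issue SUB r0<-Add3 | r0:Add3,r1:Mul2,r2:Mul1,r3:Add1
c19: - | r0:Add3,r1:Mul2,r2:Mul1,r3:Add1
c20: CDB Add1=5 | r0:Add3,r1:Mul2,r2:Mul1,r3:5
c21: CDB Mul1=4 | r0:Add3,r1:Mul2,r2:4,r3:5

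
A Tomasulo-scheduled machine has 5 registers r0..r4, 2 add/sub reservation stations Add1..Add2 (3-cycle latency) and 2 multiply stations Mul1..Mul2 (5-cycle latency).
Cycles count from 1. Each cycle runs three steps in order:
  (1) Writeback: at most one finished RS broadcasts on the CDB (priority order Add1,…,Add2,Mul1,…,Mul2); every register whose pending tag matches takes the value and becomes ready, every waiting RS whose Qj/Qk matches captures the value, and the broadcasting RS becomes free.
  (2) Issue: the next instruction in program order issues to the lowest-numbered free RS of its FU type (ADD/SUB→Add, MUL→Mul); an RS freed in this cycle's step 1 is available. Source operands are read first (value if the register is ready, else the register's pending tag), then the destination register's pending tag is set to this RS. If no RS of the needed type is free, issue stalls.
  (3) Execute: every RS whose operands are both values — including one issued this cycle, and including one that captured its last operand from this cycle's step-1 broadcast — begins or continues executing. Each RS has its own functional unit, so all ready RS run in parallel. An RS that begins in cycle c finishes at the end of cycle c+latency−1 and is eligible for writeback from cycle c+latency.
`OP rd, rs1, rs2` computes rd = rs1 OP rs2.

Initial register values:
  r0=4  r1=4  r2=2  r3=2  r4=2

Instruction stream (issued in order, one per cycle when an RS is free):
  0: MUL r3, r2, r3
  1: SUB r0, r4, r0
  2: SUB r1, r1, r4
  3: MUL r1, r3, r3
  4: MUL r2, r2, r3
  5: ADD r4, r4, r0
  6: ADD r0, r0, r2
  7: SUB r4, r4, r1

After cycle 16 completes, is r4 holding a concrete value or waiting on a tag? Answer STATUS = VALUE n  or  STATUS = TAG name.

STATUS = VALUE -16

c1: issue MUL r3<-Mul1 | r0:4,r1:4,r2:2,r3:Mul1,r4:2
c2: issue SUB r0<-Add1 | r0:Add1,r1:4,r2:2,r3:Mul1,r4:2
c3: issue SUB r1<-Add2 | r0:Add1,r1:Add2,r2:2,r3:Mul1,r4:2
c4: issue MUL r1<-Mul2 | r0:Add1,r1:Mul2,r2:2,r3:Mul1,r4:2
c5: CDB Add1=-2; stall | r0:-2,r1:Mul2,r2:2,r3:Mul1,r4:2
c6: CDB Add2=2; stall | r0:-2,r1:Mul2,r2:2,r3:Mul1,r4:2
c7: CDB Mul1=4; issue MUL r2<-Mul1 | r0:-2,r1:Mul2,r2:Mul1,r3:4,r4:2
c8: issue ADD r4<-Add1 | r0:-2,r1:Mul2,r2:Mul1,r3:4,r4:Add1
c9: issue ADD r0<-Add2 | r0:Add2,r1:Mul2,r2:Mul1,r3:4,r4:Add1
c10: stall | r0:Add2,r1:Mul2,r2:Mul1,r3:4,r4:Add1
c11: CDB Add1=0; issue SUB r4<-Add1 | r0:Add2,r1:Mul2,r2:Mul1,r3:4,r4:Add1
c12: CDB Mul1=8 | r0:Add2,r1:Mul2,r2:8,r3:4,r4:Add1
c13: CDB Mul2=16 | r0:Add2,r1:16,r2:8,r3:4,r4:Add1
c14: - | r0:Add2,r1:16,r2:8,r3:4,r4:Add1
c15: CDB Add2=6 | r0:6,r1:16,r2:8,r3:4,r4:Add1
c16: CDB Add1=-16 | r0:6,r1:16,r2:8,r3:4,r4:-16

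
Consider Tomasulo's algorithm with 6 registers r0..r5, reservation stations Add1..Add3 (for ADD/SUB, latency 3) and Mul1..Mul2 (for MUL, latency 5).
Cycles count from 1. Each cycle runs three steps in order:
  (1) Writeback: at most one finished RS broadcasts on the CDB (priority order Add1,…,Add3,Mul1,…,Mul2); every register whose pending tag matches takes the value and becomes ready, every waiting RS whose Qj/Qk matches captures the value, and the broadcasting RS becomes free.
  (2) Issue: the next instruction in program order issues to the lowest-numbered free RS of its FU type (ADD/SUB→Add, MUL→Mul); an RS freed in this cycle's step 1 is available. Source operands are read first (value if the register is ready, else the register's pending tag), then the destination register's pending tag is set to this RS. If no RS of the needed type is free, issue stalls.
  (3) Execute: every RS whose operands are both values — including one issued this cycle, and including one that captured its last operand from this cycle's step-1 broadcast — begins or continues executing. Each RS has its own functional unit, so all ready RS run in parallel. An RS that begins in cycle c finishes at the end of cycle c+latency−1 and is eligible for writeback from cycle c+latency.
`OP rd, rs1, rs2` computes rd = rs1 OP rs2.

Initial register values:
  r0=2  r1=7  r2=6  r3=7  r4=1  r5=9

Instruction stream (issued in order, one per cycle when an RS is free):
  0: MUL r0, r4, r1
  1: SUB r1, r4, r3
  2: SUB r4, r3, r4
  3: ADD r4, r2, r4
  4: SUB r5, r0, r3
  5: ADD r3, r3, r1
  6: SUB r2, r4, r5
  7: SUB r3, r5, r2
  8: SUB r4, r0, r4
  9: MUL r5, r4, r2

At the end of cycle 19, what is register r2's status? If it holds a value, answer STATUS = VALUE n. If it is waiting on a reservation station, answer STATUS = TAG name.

STATUS = VALUE 12

  c1: issue MUL r0<-Mul1  regs: r0:Mul1,r1:7,r2:6,r3:7,r4:1,r5:9
  c2: issue SUB r1<-Add1  regs: r0:Mul1,r1:Add1,r2:6,r3:7,r4:1,r5:9
  c3: issue SUB r4<-Add2  regs: r0:Mul1,r1:Add1,r2:6,r3:7,r4:Add2,r5:9
  c4: issue ADD r4<-Add3  regs: r0:Mul1,r1:Add1,r2:6,r3:7,r4:Add3,r5:9
  c5: CDB Add1=-6; issue SUB r5<-Add1  regs: r0:Mul1,r1:-6,r2:6,r3:7,r4:Add3,r5:Add1
  c6: CDB Add2=6; issue ADD r3<-Add2  regs: r0:Mul1,r1:-6,r2:6,r3:Add2,r4:Add3,r5:Add1
  c7: CDB Mul1=7; stall  regs: r0:7,r1:-6,r2:6,r3:Add2,r4:Add3,r5:Add1
  c8: stall  regs: r0:7,r1:-6,r2:6,r3:Add2,r4:Add3,r5:Add1
  c9: CDB Add2=1; issue SUB r2<-Add2  regs: r0:7,r1:-6,r2:Add2,r3:1,r4:Add3,r5:Add1
  c10: CDB Add1=0; issue SUB r3<-Add1  regs: r0:7,r1:-6,r2:Add2,r3:Add1,r4:Add3,r5:0
  c11: CDB Add3=12; issue SUB r4<-Add3  regs: r0:7,r1:-6,r2:Add2,r3:Add1,r4:Add3,r5:0
  c12: issue MUL r5<-Mul1  regs: r0:7,r1:-6,r2:Add2,r3:Add1,r4:Add3,r5:Mul1
  c13: -  regs: r0:7,r1:-6,r2:Add2,r3:Add1,r4:Add3,r5:Mul1
  c14: CDB Add2=12  regs: r0:7,r1:-6,r2:12,r3:Add1,r4:Add3,r5:Mul1
  c15: CDB Add3=-5  regs: r0:7,r1:-6,r2:12,r3:Add1,r4:-5,r5:Mul1
  c16: -  regs: r0:7,r1:-6,r2:12,r3:Add1,r4:-5,r5:Mul1
  c17: CDB Add1=-12  regs: r0:7,r1:-6,r2:12,r3:-12,r4:-5,r5:Mul1
  c18: -  regs: r0:7,r1:-6,r2:12,r3:-12,r4:-5,r5:Mul1
  c19: -  regs: r0:7,r1:-6,r2:12,r3:-12,r4:-5,r5:Mul1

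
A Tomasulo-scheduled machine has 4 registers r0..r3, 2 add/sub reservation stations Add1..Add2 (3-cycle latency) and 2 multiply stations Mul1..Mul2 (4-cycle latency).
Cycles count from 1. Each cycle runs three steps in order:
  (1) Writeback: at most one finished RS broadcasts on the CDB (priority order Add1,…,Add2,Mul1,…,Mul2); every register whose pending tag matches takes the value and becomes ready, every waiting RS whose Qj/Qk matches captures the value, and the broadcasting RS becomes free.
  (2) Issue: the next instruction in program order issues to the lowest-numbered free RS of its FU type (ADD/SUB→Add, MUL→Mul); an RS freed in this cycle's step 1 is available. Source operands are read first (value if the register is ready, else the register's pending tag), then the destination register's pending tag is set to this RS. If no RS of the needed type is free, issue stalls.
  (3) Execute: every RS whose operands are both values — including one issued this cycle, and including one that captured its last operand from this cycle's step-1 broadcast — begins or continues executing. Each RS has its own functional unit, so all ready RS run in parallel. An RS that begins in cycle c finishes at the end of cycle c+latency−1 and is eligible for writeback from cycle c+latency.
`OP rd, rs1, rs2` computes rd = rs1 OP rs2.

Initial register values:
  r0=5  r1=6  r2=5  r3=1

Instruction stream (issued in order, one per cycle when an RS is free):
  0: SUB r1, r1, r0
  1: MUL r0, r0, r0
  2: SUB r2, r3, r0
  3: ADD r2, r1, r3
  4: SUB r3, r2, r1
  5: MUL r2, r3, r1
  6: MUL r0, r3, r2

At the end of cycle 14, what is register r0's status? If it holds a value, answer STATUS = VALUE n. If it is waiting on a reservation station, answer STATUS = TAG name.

cycle 1: issue SUB r1<-Add1 // r0:5,r1:Add1,r2:5,r3:1
cycle 2: issue MUL r0<-Mul1 // r0:Mul1,r1:Add1,r2:5,r3:1
cycle 3: issue SUB r2<-Add2 // r0:Mul1,r1:Add1,r2:Add2,r3:1
cycle 4: CDB Add1=1; issue ADD r2<-Add1 // r0:Mul1,r1:1,r2:Add1,r3:1
cycle 5: stall // r0:Mul1,r1:1,r2:Add1,r3:1
cycle 6: CDB Mul1=25; stall // r0:25,r1:1,r2:Add1,r3:1
cycle 7: CDB Add1=2; issue SUB r3<-Add1 // r0:25,r1:1,r2:2,r3:Add1
cycle 8: issue MUL r2<-Mul1 // r0:25,r1:1,r2:Mul1,r3:Add1
cycle 9: CDB Add2=-24; issue MUL r0<-Mul2 // r0:Mul2,r1:1,r2:Mul1,r3:Add1
cycle 10: CDB Add1=1 // r0:Mul2,r1:1,r2:Mul1,r3:1
cycle 11: - // r0:Mul2,r1:1,r2:Mul1,r3:1
cycle 12: - // r0:Mul2,r1:1,r2:Mul1,r3:1
cycle 13: - // r0:Mul2,r1:1,r2:Mul1,r3:1
cycle 14: CDB Mul1=1 // r0:Mul2,r1:1,r2:1,r3:1

STATUS = TAG Mul2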